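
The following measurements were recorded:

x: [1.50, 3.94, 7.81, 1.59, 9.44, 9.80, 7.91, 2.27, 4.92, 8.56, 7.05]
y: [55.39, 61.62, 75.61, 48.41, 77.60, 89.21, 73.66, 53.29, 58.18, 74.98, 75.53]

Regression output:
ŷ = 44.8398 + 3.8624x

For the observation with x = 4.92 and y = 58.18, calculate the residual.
Residual = -5.6628

The residual is the difference between the actual value and the predicted value:

Residual = y - ŷ

Step 1: Calculate predicted value
ŷ = 44.8398 + 3.8624 × 4.92
ŷ = 63.8428

Step 2: Calculate residual
Residual = 58.18 - 63.8428
Residual = -5.6628

The residual is negative, so the observed y = 58.18 sits below the regression line (the line overestimates it by 5.6628).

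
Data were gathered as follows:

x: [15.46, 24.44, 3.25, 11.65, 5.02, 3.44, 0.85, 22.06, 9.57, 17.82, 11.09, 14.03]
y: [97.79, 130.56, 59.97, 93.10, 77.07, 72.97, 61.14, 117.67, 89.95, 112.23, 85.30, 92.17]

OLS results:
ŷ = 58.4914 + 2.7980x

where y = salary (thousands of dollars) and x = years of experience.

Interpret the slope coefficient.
On average, salary is about 2.7980 thousand dollars higher for every extra year of experience.

The slope β₁ = 2.7980 gives the rate at which the fitted salary changes with experience.

Interpretation:
- Experience up by 1 year → predicted salary increases by 2.7980 thousand dollars
- This is a linear approximation: the same per-unit change is assumed across the whole observed x range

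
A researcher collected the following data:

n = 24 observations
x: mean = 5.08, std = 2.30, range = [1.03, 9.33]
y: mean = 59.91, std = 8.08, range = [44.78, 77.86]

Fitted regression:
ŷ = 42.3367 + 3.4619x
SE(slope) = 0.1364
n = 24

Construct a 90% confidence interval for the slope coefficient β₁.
The 90% CI for β₁ is (3.2277, 3.6961)

Confidence interval for the slope:

The 90% CI for β₁ is: β̂₁ ± t*(α/2, n-2) × SE(β̂₁)

Step 1: Find critical t-value
- Confidence level = 0.9
- Degrees of freedom = n - 2 = 24 - 2 = 22
- t*(α/2, 22) = 1.7171

Step 2: Calculate margin of error
Margin = 1.7171 × 0.1364 = 0.2342

Step 3: Construct interval
CI = 3.4619 ± 0.2342
CI = (3.2277, 3.6961)

Interpretation: We are 90% confident that the true slope β₁ lies between 3.2277 and 3.6961.
The interval does not include 0, suggesting a significant linear relationship.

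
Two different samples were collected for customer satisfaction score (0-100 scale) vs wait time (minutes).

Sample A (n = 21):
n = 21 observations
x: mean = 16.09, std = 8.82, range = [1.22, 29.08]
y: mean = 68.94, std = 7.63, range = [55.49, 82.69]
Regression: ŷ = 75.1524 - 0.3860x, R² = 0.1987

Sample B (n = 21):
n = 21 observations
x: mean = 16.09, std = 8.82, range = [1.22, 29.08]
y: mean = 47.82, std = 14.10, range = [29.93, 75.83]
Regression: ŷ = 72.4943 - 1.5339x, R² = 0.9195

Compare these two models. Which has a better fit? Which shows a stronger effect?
Model B has the better fit (R² = 0.9195 vs 0.1987). Model B shows the stronger effect (|β₁| = 1.5339 vs 0.3860).

Model Comparison:

Which explains more variance? (R²)
- Model A: R² = 0.1987 → 19.87% of variance in satisfaction score explained
- Model B: R² = 0.9195 → 91.95% of variance in satisfaction score explained
- 0.9195 > 0.1987 → Model B has the better fit

Effect size (slope magnitude):
- Model A: β₁ = -0.3860 → predicted satisfaction score falls 0.3860 points per additional minute of wait time
- Model B: β₁ = -1.5339 → predicted satisfaction score falls 1.5339 points per additional minute of wait time
- |-0.3860| < |-1.5339| → Model B shows the stronger marginal effect

Notes:
- A steeper slope doesn't make a better model if the scatter around the line is large.
- The two samples could reflect different populations, time periods, or measurement quality.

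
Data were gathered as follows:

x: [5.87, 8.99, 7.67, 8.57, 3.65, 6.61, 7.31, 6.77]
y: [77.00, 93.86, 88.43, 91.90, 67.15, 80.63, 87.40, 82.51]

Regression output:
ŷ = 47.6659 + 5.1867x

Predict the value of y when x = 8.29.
ŷ = 90.6636

To predict y for x = 8.29, substitute into the regression equation:

ŷ = 47.6659 + 5.1867 × 8.29
ŷ = 47.6659 + 42.9977
ŷ = 90.6636

This is a point prediction; actual observations scatter around it by roughly the residual standard deviation.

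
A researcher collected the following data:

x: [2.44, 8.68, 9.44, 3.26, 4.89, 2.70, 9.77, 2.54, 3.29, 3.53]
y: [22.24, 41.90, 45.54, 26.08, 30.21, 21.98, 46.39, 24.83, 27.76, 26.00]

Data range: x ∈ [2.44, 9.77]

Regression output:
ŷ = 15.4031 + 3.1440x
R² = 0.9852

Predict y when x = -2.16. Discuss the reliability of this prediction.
The equation gives ŷ = 8.6121; however x = -2.16 is 4.60 units below the observed range, so this extrapolated value should not be trusted.

Prediction calculation:
ŷ = 15.4031 + 3.1440 × (-2.16)
ŷ = 8.6121

Reliability:
- Data range: x ∈ [2.44, 9.77]
- Prediction point: x = -2.16 is 4.60 units below the observed range → this is EXTRAPOLATION, not interpolation

Why that matters here:
- The standard error of prediction grows with (x − x̄)², and x = -2.16 is far from x̄ = 5.05
- Real relationships often flatten, saturate, or turn nonlinear at extremes
- There are no observations near this x to validate the fitted line there

A defensible statement: 'if the linear trend continued to x = -2.16, y would be about 8.6121' — the premise is untested.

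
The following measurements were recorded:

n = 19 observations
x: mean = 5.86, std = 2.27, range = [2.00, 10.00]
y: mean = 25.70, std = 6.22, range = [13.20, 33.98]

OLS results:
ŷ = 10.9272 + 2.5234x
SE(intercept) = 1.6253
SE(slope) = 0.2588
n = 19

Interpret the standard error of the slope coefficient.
SE(β̂₁) = 0.2588 is the estimated standard deviation of the slope estimate across repeated samples; relative to β̂₁ = 2.5234 that is 10.3%, a precise estimate.

SE(β̂₁) = 0.2588 says: if we drew many samples of n = 19 from the same population and refit each time, the fitted slopes would scatter with a standard deviation of roughly 0.2588 around the true β₁.

Relative precision:
- SE / |β̂₁| = 0.2588 / 2.5234 = 10.3%
- Rule of thumb (under 20%: precise; 20% to under 50%: moderately precise; 50% or more: imprecise) → precise

Rough 95% range (±2 SE): 2.5234 ± 0.5176 → (2.0058, 3.0410).

What drives SE(β̂₁): more residual scatter → larger SE; larger n (here n = 19) → smaller SE.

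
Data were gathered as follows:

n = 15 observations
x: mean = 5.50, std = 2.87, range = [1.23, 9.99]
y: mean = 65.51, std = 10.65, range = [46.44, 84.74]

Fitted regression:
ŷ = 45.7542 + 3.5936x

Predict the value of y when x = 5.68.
ŷ = 66.1658

x = 5.68 lies inside the observed range [1.23, 9.99], so the fitted equation applies directly:

ŷ = 45.7542 + 3.5936 × 5.68
ŷ = 45.7542 + 20.4116
ŷ = 66.1658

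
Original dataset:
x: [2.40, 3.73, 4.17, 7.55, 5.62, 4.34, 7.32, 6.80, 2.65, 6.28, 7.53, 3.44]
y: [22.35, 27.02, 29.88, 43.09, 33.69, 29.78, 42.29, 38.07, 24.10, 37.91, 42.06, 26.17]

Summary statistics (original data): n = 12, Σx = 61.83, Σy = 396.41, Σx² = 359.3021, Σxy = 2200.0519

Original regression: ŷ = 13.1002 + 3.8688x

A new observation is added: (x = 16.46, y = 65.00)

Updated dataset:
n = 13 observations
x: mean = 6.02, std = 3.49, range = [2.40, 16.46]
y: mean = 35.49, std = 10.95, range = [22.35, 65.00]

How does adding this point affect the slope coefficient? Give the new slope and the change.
The slope changes from 3.8688 to 3.0942 (change of -0.7746, or -20.0%).

The new point has HIGH LEVERAGE: x = 16.46 is far from the original mean x̄ = 61.83/12 ≈ 5.15 (original range [2.40, 7.55]).

Step 1: Update the sums with the new point (n goes from 12 to 13)
Σx  = 61.83 + 16.46 = 78.29
Σy  = 396.41 + 65.00 = 461.41
Σx² = 359.3021 + 16.46² = 359.3021 + 270.9316 = 630.2337
Σxy = 2200.0519 + 16.46×65.00 = 2200.0519 + 1069.9000 = 3269.9519

Step 2: Recompute the slope with b₁ = (nΣxy − ΣxΣy) / (nΣx² − (Σx)²)
Numerator   = 13×3269.9519 − 78.29×461.41 = 42509.3747 − 36123.7889 = 6385.5858
Denominator = 13×630.2337 − 78.29² = 8193.0381 − 6129.3241 = 2063.7140
b₁(new) = 6385.5858 / 2063.7140 = 3.0942

(Same formula on the original sums: (12×2200.0519 − 61.83×396.41) / (12×359.3021 − 61.83²) = 1890.5925 / 488.6763 = 3.8688, matching the given fit.)

Step 3: Change in slope
Δβ₁ = 3.0942 − 3.8688 = -0.7746
Relative change = -0.7746 / 3.8688 × 100% = -20.0%
→ the slope decreases when the point is added.

A high-leverage point only changes the slope if it is off the original line; here y = 65.00 is below the original trend, so the slope decreases.
In practice: check such a point for data-entry or measurement error; examine leverage (hᵢ) and Cook's distance rather than deleting it automatically.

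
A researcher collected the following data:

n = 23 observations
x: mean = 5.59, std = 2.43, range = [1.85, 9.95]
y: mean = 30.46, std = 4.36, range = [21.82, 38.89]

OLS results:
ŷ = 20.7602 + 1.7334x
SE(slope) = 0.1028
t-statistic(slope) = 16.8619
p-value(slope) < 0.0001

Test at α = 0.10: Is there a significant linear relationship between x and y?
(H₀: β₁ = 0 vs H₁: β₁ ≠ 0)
Reject H₀: p-value < 0.0001 < α = 0.10. The linear relationship is significant at the 10% level.

Hypothesis test for the slope coefficient:

H₀: β₁ = 0 (no linear relationship)
H₁: β₁ ≠ 0 (linear relationship exists)

Test statistic: t = β̂₁ / SE(β̂₁) = 1.7334 / 0.1028 = 16.8619

With df = 21, the two-sided p-value for |t| = 16.8619 is <0.0001.

Decision rule: reject H₀ if p-value < α.
p-value < 0.0001 < α = 0.10 → reject H₀.

There is sufficient evidence at the 10% significance level to conclude that a linear relationship exists between x and y.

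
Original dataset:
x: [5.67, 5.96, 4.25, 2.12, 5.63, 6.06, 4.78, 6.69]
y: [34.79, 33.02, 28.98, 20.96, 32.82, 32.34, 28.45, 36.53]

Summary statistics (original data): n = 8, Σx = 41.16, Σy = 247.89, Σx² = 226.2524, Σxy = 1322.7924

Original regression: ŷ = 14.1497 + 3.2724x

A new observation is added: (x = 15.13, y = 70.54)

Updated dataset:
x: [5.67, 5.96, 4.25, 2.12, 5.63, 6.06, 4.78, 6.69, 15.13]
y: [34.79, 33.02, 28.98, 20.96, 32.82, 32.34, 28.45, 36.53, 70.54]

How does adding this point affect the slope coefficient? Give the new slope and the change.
New slope β₁ = 3.8645 versus 3.2724 before: a change of +0.5921 (+18.1%).

x = 15.13 lies well outside the original x-range [2.12, 6.69] (x̄ ≈ 5.15), so this observation has high leverage and can move the slope substantially.

Step 1: Update the sums with the new point (n goes from 8 to 9)
Σx  = 41.16 + 15.13 = 56.29
Σy  = 247.89 + 70.54 = 318.43
Σx² = 226.2524 + 15.13² = 226.2524 + 228.9169 = 455.1693
Σxy = 1322.7924 + 15.13×70.54 = 1322.7924 + 1067.2702 = 2390.0626

Step 2: Recompute the slope with b₁ = (nΣxy − ΣxΣy) / (nΣx² − (Σx)²)
Numerator   = 9×2390.0626 − 56.29×318.43 = 21510.5634 − 17924.4247 = 3586.1387
Denominator = 9×455.1693 − 56.29² = 4096.5237 − 3168.5641 = 927.9596
b₁(new) = 3586.1387 / 927.9596 = 3.8645

(Same formula on the original sums: (8×1322.7924 − 41.16×247.89) / (8×226.2524 − 41.16²) = 379.1868 / 115.8736 = 3.2724, matching the given fit.)

Step 3: Change in slope
Δβ₁ = 3.8645 − 3.2724 = +0.5921
Relative change = +0.5921 / 3.2724 × 100% = +18.1%
→ the slope increases when the point is added.

Because the point sits above the extension of the original line at a high-leverage x, it tilts the fit up.
In practice: refit with and without it and report both if conclusions differ; investigate whether it comes from the same population as the rest of the sample.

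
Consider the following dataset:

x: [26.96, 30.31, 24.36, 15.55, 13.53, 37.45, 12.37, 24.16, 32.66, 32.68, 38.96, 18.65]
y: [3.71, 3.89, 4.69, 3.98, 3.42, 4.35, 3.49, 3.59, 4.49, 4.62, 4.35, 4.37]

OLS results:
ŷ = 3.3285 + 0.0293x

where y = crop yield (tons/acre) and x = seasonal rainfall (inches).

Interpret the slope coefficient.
An increase of one inch in rainfall is associated with a 0.0293 tons/acre increase in predicted crop yield.

The slope β₁ = 0.0293 gives the rate at which the fitted crop yield changes with rainfall.

Interpretation:
- Rainfall up by 1 inch → predicted crop yield increases by 0.0293 tons/acre
- The effect is assumed constant over the observed range of x (linearity)
- The sign (+) gives the direction; the magnitude 0.0293 gives the size of the effect per inch

The intercept β₀ = 3.3285 is the predicted crop yield when rainfall = 0; since the smallest observed x is 12.37, this is an extrapolation and mainly anchors the line.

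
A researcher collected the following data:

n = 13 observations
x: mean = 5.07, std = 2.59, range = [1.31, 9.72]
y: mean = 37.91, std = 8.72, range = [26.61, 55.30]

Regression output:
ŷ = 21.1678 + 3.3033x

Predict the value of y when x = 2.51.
ŷ = 29.4591

Plug x = 2.51 into the fitted line:

ŷ = 21.1678 + 3.3033 × 2.51
ŷ = 21.1678 + 8.2913
ŷ = 29.4591

This is a point prediction; actual observations scatter around it by roughly the residual standard deviation.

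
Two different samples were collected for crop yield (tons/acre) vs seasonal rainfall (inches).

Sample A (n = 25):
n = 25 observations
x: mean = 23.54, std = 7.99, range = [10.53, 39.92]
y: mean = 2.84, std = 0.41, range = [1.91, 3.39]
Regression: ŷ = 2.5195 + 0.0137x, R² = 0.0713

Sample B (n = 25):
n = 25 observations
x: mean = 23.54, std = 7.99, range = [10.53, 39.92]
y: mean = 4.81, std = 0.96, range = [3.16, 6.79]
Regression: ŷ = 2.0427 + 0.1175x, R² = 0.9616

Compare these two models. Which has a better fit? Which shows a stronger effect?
Model B has the better fit (R² = 0.9616 vs 0.0713). Model B shows the stronger effect (|β₁| = 0.1175 vs 0.0137).

Model Comparison:

Fit — compare R²:
- Model A: R² = 0.0713 → 7.13% of variance in crop yield explained
- Model B: R² = 0.9616 → 96.16% of variance in crop yield explained
- 0.9616 > 0.0713 → Model B has the better fit

Which has the larger per-inch effect? (|β₁|)
- Model A: β₁ = 0.0137 → predicted crop yield rises 0.0137 tons/acre per additional inch of rainfall
- Model B: β₁ = 0.1175 → predicted crop yield rises 0.1175 tons/acre per additional inch of rainfall
- |0.0137| < |0.1175| → Model B shows the stronger marginal effect

Notes:
- A better fit (higher R²) doesn't necessarily mean a more important relationship.
- A steeper slope doesn't make a better model if the scatter around the line is large.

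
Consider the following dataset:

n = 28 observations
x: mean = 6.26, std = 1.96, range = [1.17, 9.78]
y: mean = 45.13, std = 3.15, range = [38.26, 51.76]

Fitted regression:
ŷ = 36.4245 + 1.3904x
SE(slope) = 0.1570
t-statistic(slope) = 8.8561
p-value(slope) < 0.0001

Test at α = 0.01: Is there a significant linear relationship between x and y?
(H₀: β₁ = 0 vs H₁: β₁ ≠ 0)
p-value < 0.0001 < α = 0.01, so we reject H₀. The relationship is significant.

Hypothesis test for the slope coefficient:

H₀: β₁ = 0 (no linear relationship)
H₁: β₁ ≠ 0 (linear relationship exists)

Test statistic: t = β̂₁ / SE(β̂₁) = 1.3904 / 0.1570 = 8.8561

p < 0.0001: how often a slope estimate this far from 0 (in SE units) would arise by chance if β₁ were truly 0.

Decision rule: reject H₀ if p-value < α.
p-value < 0.0001 < α = 0.01 → reject H₀.

There is sufficient evidence at the 1% significance level to conclude that a linear relationship exists between x and y.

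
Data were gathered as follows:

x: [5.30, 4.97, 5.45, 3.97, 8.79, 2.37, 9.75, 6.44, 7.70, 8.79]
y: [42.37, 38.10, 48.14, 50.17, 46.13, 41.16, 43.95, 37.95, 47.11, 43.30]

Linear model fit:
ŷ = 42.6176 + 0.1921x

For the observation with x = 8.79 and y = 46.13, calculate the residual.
Residual = 1.8238

The residual is the difference between the actual value and the predicted value:

Residual = y - ŷ

Step 1: Calculate predicted value
ŷ = 42.6176 + 0.1921 × 8.79
ŷ = 44.3062

Step 2: Calculate residual
Residual = 46.13 - 44.3062
Residual = 1.8238

Interpretation: the model underestimates the actual value by 1.8238 at this point (positive residual → observation lies above the fitted line).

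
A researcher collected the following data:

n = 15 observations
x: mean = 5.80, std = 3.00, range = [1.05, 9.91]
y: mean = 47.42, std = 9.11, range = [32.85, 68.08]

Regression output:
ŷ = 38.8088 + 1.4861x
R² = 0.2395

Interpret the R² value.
The model explains 23.95% of the variance in y (R² = 0.2395), leaving 76.05% unexplained; the fit is weak.

R² = 1 − SS_res/SS_tot compares the residual scatter to the total scatter of y about its mean.

Here R² = 0.2395:
- Explained: 23.95% of the variation in y
- Unexplained (residual): 100% − 23.95% = 76.05%
- Rule of thumb (below 0.3 weak; 0.3 to below 0.7 moderate; 0.7 and above strong) → weak

Equivalently, for simple linear regression R² = r², so |r| = √0.2395 ≈ 0.4894.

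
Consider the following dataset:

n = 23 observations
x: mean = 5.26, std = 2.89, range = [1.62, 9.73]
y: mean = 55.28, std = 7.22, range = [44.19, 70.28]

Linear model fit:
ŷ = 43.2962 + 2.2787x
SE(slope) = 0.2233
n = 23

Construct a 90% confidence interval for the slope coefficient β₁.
The 90% CI for β₁ is (1.8945, 2.6629)

Confidence interval for the slope:

The 90% CI for β₁ is: β̂₁ ± t*(α/2, n-2) × SE(β̂₁)

Step 1: Find critical t-value
- Confidence level = 0.9
- Degrees of freedom = n - 2 = 23 - 2 = 21
- t*(α/2, 21) = 1.7207

Step 2: Calculate margin of error
Margin = 1.7207 × 0.2233 = 0.3842

Step 3: Construct interval
CI = 2.2787 ± 0.3842
CI = (1.8945, 2.6629)

Interpretation: each one-unit increase in x is associated with a change in mean y of between 1.8945 and 2.6629, with 90% confidence.
Since 0 is outside the interval, a two-sided test at α = 0.10 would reject H₀: β₁ = 0.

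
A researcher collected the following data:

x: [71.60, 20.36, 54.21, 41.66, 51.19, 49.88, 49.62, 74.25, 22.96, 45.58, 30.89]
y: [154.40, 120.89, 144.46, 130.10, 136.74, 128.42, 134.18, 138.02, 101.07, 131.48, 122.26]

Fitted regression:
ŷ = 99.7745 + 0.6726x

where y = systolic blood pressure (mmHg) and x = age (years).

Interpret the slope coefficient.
On average, blood pressure is about 0.6726 mmHg higher for every extra year of age.

β₁ = 0.6726 is the change in predicted blood pressure (mmHg) per additional year of age.

Interpretation:
- Age up by 1 year → predicted blood pressure increases by 0.6726 mmHg
- The effect is assumed constant over the observed range of x (linearity)
- The slope describes association in these data, not necessarily a causal effect

(β₀ = 99.7745 is the fitted value at x = 0 and is not part of the slope interpretation.)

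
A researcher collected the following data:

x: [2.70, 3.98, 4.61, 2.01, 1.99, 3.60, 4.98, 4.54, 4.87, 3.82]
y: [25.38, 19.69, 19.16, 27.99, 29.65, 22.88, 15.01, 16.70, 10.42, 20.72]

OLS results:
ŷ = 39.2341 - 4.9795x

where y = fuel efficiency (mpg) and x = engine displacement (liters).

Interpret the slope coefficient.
On average, fuel efficiency is about 4.9795 mpg lower for every extra liter of engine displacement.

The slope β₁ = -4.9795 gives the rate at which the fitted fuel efficiency changes with engine displacement.

Interpretation:
- Engine displacement up by 1 liter → predicted fuel efficiency decreases by 4.9795 mpg
- This is a linear approximation: the same per-unit change is assumed across the whole observed x range
- The slope describes association in these data, not necessarily a causal effect

(β₀ = 39.2341 is the fitted value at x = 0 and is not part of the slope interpretation.)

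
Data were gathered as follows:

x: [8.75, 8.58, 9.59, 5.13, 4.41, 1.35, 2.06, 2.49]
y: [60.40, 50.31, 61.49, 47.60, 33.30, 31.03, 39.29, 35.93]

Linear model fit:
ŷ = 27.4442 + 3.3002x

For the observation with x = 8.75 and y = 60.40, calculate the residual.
Residual = 4.0790

The residual is the difference between the actual value and the predicted value:

Residual = y - ŷ

Step 1: Calculate predicted value
ŷ = 27.4442 + 3.3002 × 8.75
ŷ = 56.3210

Step 2: Calculate residual
Residual = 60.40 - 56.3210
Residual = 4.0790

Sign check: y > ŷ, so the point is above the line and the fit underestimates here.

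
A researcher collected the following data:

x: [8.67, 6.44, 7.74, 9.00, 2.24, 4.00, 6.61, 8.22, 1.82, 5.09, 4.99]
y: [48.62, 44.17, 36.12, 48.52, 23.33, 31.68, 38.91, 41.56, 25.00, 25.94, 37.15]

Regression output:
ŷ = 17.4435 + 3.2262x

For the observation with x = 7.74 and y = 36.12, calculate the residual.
Residual = -6.2943

The residual is the difference between the actual value and the predicted value:

Residual = y - ŷ

Step 1: Calculate predicted value
ŷ = 17.4435 + 3.2262 × 7.74
ŷ = 42.4143

Step 2: Calculate residual
Residual = 36.12 - 42.4143
Residual = -6.2943

Sign check: y < ŷ, so the point is below the line and the fit overestimates here.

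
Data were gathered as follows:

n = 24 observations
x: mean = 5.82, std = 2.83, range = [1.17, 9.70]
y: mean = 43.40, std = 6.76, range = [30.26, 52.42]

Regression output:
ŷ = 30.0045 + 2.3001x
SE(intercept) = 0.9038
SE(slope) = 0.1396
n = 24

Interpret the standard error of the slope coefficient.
The slope 2.3001 is pinned down to within about ±0.1396 (one SE) by these data — relative uncertainty 6.1%, i.e. precise.

What SE measures:
- The standard error quantifies the sampling variability of the coefficient estimate
- It is the estimated standard deviation of β̂₁ across hypothetical repeated samples of the same size
- Smaller SE → more precise estimate

Relative precision:
- SE / |β̂₁| = 0.1396 / 2.3001 = 6.1%
- Rule of thumb (under 20%: precise; 20% to under 50%: moderately precise; 50% or more: imprecise) → precise

Link to interval estimation: a confidence interval for β₁ is β̂₁ ± t* × 0.1396, so SE sets the half-width per unit of t*.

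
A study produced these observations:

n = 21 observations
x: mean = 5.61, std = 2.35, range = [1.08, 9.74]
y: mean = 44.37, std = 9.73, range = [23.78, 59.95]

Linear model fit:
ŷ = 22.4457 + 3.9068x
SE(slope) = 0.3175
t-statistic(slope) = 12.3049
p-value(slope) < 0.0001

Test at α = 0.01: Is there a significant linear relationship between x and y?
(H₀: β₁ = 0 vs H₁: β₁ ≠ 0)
p-value < 0.0001 < α = 0.01, so we reject H₀. The relationship is significant.

Hypothesis test for the slope coefficient:

H₀: β₁ = 0 (no linear relationship)
H₁: β₁ ≠ 0 (linear relationship exists)

Test statistic: t = β̂₁ / SE(β̂₁) = 3.9068 / 0.3175 = 12.3049

p < 0.0001: how often a slope estimate this far from 0 (in SE units) would arise by chance if β₁ were truly 0.

Decision rule: reject H₀ if p-value < α.
p-value < 0.0001 < α = 0.01 → reject H₀.

At α = 0.01 the data do provide convincing evidence of a nonzero slope.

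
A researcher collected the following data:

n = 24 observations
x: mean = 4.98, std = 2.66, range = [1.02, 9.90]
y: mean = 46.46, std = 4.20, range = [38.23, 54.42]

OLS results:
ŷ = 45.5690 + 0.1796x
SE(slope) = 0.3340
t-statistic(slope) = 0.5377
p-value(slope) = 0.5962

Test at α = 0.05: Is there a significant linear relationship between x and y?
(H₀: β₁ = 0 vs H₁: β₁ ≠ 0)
p-value = 0.5962 ≥ α = 0.05, so we fail to reject H₀. The relationship is not significant.

Hypothesis test for the slope coefficient:

H₀: β₁ = 0 (no linear relationship)
H₁: β₁ ≠ 0 (linear relationship exists)

Test statistic: t = β̂₁ / SE(β̂₁) = 0.1796 / 0.3340 = 0.5377

p = 0.5962: how often a slope estimate this far from 0 (in SE units) would arise by chance if β₁ were truly 0.

Decision rule: reject H₀ if p-value < α.
p-value = 0.5962 ≥ α = 0.05 → fail to reject H₀.

Conclusion: the linear association between x and y is not significant at the 5% level.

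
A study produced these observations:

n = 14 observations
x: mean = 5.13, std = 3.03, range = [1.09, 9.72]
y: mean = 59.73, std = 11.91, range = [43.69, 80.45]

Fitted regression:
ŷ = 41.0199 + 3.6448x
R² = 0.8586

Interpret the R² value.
R² = 0.8586 means 85.86% of the variation in y is explained by the linear relationship with x. This indicates a strong fit.

R² = 1 − SS_res/SS_tot compares the residual scatter to the total scatter of y about its mean.

Here R² = 0.8586:
- Explained: 85.86% of the variation in y
- Unexplained (residual): 100% − 85.86% = 14.14%
- Rule of thumb (below 0.3 weak; 0.3 to below 0.7 moderate; 0.7 and above strong) → strong

Note: R² says nothing about causation, and a high R² does not by itself mean the linear form is appropriate — check the residuals.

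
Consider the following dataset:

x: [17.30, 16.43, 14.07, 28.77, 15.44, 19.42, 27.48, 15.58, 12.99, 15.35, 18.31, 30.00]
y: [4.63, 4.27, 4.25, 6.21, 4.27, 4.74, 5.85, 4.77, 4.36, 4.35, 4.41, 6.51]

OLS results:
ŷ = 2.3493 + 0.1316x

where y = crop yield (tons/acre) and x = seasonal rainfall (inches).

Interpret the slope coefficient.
An increase of one inch in rainfall is associated with a 0.1316 tons/acre increase in predicted crop yield.

The slope coefficient β₁ = 0.1316 represents the marginal effect of rainfall on crop yield.

Interpretation:
- Rainfall up by 1 inch → predicted crop yield increases by 0.1316 tons/acre
- The effect is assumed constant over the observed range of x (linearity)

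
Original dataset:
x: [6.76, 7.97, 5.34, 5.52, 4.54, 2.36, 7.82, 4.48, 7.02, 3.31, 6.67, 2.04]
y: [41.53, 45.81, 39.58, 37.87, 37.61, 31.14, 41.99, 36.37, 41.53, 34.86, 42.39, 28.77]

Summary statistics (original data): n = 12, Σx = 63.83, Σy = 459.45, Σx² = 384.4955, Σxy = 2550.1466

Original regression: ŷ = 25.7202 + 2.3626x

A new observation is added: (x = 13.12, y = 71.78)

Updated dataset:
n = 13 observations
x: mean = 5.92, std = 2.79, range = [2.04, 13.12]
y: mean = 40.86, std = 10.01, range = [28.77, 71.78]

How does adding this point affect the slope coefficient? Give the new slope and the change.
The slope changes from 2.3626 to 3.4349 (change of +1.0723, or +45.4%).

The new point has HIGH LEVERAGE: x = 13.12 is far from the original mean x̄ = 63.83/12 ≈ 5.32 (original range [2.04, 7.97]).

Step 1: Update the sums with the new point (n goes from 12 to 13)
Σx  = 63.83 + 13.12 = 76.95
Σy  = 459.45 + 71.78 = 531.23
Σx² = 384.4955 + 13.12² = 384.4955 + 172.1344 = 556.6299
Σxy = 2550.1466 + 13.12×71.78 = 2550.1466 + 941.7536 = 3491.9002

Step 2: Recompute the slope with b₁ = (nΣxy − ΣxΣy) / (nΣx² − (Σx)²)
Numerator   = 13×3491.9002 − 76.95×531.23 = 45394.7026 − 40878.1485 = 4516.5541
Denominator = 13×556.6299 − 76.95² = 7236.1887 − 5921.3025 = 1314.8862
b₁(new) = 4516.5541 / 1314.8862 = 3.4349

(Same formula on the original sums: (12×2550.1466 − 63.83×459.45) / (12×384.4955 − 63.83²) = 1275.0657 / 539.6771 = 2.3626, matching the given fit.)

Step 3: Change in slope
Δβ₁ = 3.4349 − 2.3626 = +1.0723
Relative change = +1.0723 / 2.3626 × 100% = +45.4%
→ the slope increases when the point is added.

Because the point sits above the extension of the original line at a high-leverage x, it tilts the fit up.
In practice: refit with and without it and report both if conclusions differ.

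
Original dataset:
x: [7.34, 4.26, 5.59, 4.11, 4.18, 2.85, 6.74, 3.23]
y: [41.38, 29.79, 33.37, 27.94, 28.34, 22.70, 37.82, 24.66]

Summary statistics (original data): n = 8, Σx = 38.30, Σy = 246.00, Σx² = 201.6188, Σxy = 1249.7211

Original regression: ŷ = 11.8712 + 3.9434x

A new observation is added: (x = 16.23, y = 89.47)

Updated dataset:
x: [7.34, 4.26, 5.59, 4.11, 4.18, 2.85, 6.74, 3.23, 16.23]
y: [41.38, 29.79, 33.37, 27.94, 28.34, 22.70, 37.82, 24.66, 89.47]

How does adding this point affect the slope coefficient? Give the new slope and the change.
The slope changes from 3.9434 to 4.9706 (change of +1.0272, or +26.0%).

The new point has HIGH LEVERAGE: x = 16.23 is far from the original mean x̄ = 38.30/8 ≈ 4.79 (original range [2.85, 7.34]).

Step 1: Update the sums with the new point (n goes from 8 to 9)
Σx  = 38.30 + 16.23 = 54.53
Σy  = 246.00 + 89.47 = 335.47
Σx² = 201.6188 + 16.23² = 201.6188 + 263.4129 = 465.0317
Σxy = 1249.7211 + 16.23×89.47 = 1249.7211 + 1452.0981 = 2701.8192

Step 2: Recompute the slope with b₁ = (nΣxy − ΣxΣy) / (nΣx² − (Σx)²)
Numerator   = 9×2701.8192 − 54.53×335.47 = 24316.3728 − 18293.1791 = 6023.1937
Denominator = 9×465.0317 − 54.53² = 4185.2853 − 2973.5209 = 1211.7644
b₁(new) = 6023.1937 / 1211.7644 = 4.9706

(Same formula on the original sums: (8×1249.7211 − 38.30×246.00) / (8×201.6188 − 38.30²) = 575.9688 / 146.0604 = 3.9434, matching the given fit.)

Step 3: Change in slope
Δβ₁ = 4.9706 − 3.9434 = +1.0272
Relative change = +1.0272 / 3.9434 × 100% = +26.0%
→ the slope increases when the point is added.

Because the point sits above the extension of the original line at a high-leverage x, it tilts the fit up.
In practice: examine leverage (hᵢ) and Cook's distance rather than deleting it automatically.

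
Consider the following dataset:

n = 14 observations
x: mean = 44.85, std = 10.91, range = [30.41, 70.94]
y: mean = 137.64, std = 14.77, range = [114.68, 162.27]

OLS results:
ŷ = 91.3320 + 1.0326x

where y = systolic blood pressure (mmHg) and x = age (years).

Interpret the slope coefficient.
For each additional year of age, predicted blood pressure increases by approximately 1.0326 mmHg.

The slope coefficient β₁ = 1.0326 represents the marginal effect of age on blood pressure.

Interpretation:
- Age up by 1 year → predicted blood pressure increases by 1.0326 mmHg
- The effect is assumed constant over the observed range of x (linearity)
- The sign (+) gives the direction; the magnitude 1.0326 gives the size of the effect per year

(β₀ = 91.3320 is the fitted value at x = 0 and is not part of the slope interpretation.)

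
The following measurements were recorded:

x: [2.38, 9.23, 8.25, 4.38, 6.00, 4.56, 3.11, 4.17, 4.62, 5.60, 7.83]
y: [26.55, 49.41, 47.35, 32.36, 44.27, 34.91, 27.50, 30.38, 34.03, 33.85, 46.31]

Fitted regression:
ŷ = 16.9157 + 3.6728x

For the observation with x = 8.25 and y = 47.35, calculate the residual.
Residual = 0.1337

The residual is the difference between the actual value and the predicted value:

Residual = y - ŷ

Step 1: Calculate predicted value
ŷ = 16.9157 + 3.6728 × 8.25
ŷ = 47.2163

Step 2: Calculate residual
Residual = 47.35 - 47.2163
Residual = 0.1337

Interpretation: the model underestimates the actual value by 0.1337 at this point (positive residual → observation lies above the fitted line).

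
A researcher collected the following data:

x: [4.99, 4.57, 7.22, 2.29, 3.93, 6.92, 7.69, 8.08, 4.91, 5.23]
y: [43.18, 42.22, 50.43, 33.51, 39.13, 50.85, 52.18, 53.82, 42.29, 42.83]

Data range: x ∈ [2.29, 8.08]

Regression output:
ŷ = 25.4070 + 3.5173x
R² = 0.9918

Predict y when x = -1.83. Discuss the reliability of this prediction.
ŷ = 18.9703 (extrapolation — x = -1.83 lies outside [2.29, 8.08], so reliability is low).

Prediction calculation:
ŷ = 25.4070 + 3.5173 × (-1.83)
ŷ = 18.9703

Reliability:
- Data range: x ∈ [2.29, 8.08]
- Prediction point: x = -1.83 is 4.12 units below the observed range → this is EXTRAPOLATION, not interpolation

Why that matters here:
- Real relationships often flatten, saturate, or turn nonlinear at extremes
- R² describes fit only over the sampled x values; it says nothing about behaviour beyond them

Report the number if required, but flag clearly that it is an extrapolation.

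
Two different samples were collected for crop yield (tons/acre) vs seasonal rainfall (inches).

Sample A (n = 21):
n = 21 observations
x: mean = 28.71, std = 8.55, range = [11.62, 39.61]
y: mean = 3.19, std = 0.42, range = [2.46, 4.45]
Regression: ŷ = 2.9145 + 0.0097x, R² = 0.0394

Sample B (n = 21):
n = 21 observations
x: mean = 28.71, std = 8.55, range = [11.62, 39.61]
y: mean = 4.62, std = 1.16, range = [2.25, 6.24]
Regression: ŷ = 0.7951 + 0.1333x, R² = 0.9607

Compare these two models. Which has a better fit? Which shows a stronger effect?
Model B has the better fit (R² = 0.9607 vs 0.0394). Model B shows the stronger effect (|β₁| = 0.1333 vs 0.0097).

Model Comparison:

Fit — compare R²:
- Model A: R² = 0.0394 → 3.94% of variance in crop yield explained
- Model B: R² = 0.9607 → 96.07% of variance in crop yield explained
- 0.9607 > 0.0394 → Model B has the better fit

Strength of effect — compare |β₁|:
- Model A: β₁ = 0.0097 → predicted crop yield rises 0.0097 tons/acre per additional inch of rainfall
- Model B: β₁ = 0.1333 → predicted crop yield rises 0.1333 tons/acre per additional inch of rainfall
- |0.0097| < |0.1333| → Model B shows the stronger marginal effect

Notes:
- R² measures how tightly points cluster around the line; β₁ measures how steep the line is — they answer different questions.
- A better fit (higher R²) doesn't necessarily mean a more important relationship.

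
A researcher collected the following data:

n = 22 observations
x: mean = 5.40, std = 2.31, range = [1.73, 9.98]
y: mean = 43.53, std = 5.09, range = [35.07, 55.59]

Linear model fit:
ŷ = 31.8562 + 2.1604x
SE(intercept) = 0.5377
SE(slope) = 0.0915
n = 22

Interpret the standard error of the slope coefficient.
The slope 2.1604 is pinned down to within about ±0.0915 (one SE) by these data — relative uncertainty 4.2%, i.e. precise.

SE(β̂₁) = s / √Sxx, where s is the residual standard deviation and Sxx = Σ(x − x̄)². It is the yardstick for how far β̂₁ = 2.1604 could plausibly be from the true slope.

Relative precision:
- SE / |β̂₁| = 0.0915 / 2.1604 = 4.2%
- Rule of thumb (under 20%: precise; 20% to under 50%: moderately precise; 50% or more: imprecise) → precise

Rough 95% range (±2 SE): 2.1604 ± 0.1830 → (1.9774, 2.3434).

What drives SE(β̂₁): more residual scatter → larger SE; wider spread of x values → smaller SE; larger n (here n = 22) → smaller SE.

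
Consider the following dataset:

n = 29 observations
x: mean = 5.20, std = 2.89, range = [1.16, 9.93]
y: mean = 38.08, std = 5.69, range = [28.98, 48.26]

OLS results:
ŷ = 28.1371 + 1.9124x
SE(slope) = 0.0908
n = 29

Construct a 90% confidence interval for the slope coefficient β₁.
The 90% CI for β₁ is (1.7577, 2.0671)

Confidence interval for the slope:

The 90% CI for β₁ is: β̂₁ ± t*(α/2, n-2) × SE(β̂₁)

Step 1: Find critical t-value
- Confidence level = 0.9
- Degrees of freedom = n - 2 = 29 - 2 = 27
- t*(α/2, 27) = 1.7033

Step 2: Calculate margin of error
Margin = 1.7033 × 0.0908 = 0.1547

Step 3: Construct interval
CI = 1.9124 ± 0.1547
CI = (1.7577, 2.0671)

Interpretation: intervals built this way capture the true β₁ in 90% of repeated samples; here the plausible range for the per-unit effect of x on y is 1.7577 to 2.0671.
The interval does not include 0, suggesting a significant linear relationship.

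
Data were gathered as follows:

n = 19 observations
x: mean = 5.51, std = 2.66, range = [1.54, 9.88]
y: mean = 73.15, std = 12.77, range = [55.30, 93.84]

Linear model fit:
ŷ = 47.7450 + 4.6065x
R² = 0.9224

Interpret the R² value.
R² = 0.9224 means 92.24% of the variation in y is explained by the linear relationship with x. This indicates a strong fit.

R² (coefficient of determination) measures the proportion of variance in y explained by the regression model.

Here R² = 0.9224:
- Explained: 92.24% of the variation in y
- Unexplained (residual): 100% − 92.24% = 7.76%
- Rule of thumb (below 0.3 weak; 0.3 to below 0.7 moderate; 0.7 and above strong) → strong

Equivalently, for simple linear regression R² = r², so |r| = √0.9224 ≈ 0.9604.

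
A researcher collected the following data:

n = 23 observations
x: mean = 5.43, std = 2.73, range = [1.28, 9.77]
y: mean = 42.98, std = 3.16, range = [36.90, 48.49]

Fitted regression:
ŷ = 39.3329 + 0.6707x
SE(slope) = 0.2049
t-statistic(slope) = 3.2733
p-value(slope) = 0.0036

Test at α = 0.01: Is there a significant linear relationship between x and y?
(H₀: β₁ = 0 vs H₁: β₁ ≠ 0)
Reject H₀: p-value = 0.0036 < α = 0.01. The linear relationship is significant at the 1% level.

Hypothesis test for the slope coefficient:

H₀: β₁ = 0 (no linear relationship)
H₁: β₁ ≠ 0 (linear relationship exists)

Test statistic: t = β̂₁ / SE(β̂₁) = 0.6707 / 0.2049 = 3.2733

With df = 21, the two-sided p-value for |t| = 3.2733 is 0.0036.

Decision rule: reject H₀ if p-value < α.
p-value = 0.0036 < α = 0.01 → reject H₀.

At α = 0.01 the data do provide convincing evidence of a nonzero slope.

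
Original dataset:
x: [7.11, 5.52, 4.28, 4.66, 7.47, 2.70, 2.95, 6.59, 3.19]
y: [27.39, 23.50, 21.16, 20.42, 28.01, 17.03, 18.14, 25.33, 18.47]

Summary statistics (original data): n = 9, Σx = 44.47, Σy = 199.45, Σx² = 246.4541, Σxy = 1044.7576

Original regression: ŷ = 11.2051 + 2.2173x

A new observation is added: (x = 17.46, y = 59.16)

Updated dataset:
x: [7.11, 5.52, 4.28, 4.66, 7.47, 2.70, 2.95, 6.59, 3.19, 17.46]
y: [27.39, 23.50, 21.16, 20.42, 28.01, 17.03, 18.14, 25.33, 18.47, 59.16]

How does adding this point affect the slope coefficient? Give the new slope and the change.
The slope changes from 2.2173 to 2.8379 (change of +0.6206, or +28.0%).

The new point has HIGH LEVERAGE: x = 17.46 is far from the original mean x̄ = 44.47/9 ≈ 4.94 (original range [2.70, 7.47]).

Step 1: Update the sums with the new point (n goes from 9 to 10)
Σx  = 44.47 + 17.46 = 61.93
Σy  = 199.45 + 59.16 = 258.61
Σx² = 246.4541 + 17.46² = 246.4541 + 304.8516 = 551.3057
Σxy = 1044.7576 + 17.46×59.16 = 1044.7576 + 1032.9336 = 2077.6912

Step 2: Recompute the slope with b₁ = (nΣxy − ΣxΣy) / (nΣx² − (Σx)²)
Numerator   = 10×2077.6912 − 61.93×258.61 = 20776.9120 − 16015.7173 = 4761.1947
Denominator = 10×551.3057 − 61.93² = 5513.0570 − 3835.3249 = 1677.7321
b₁(new) = 4761.1947 / 1677.7321 = 2.8379

(Same formula on the original sums: (9×1044.7576 − 44.47×199.45) / (9×246.4541 − 44.47²) = 533.2769 / 240.5060 = 2.2173, matching the given fit.)

Step 3: Change in slope
Δβ₁ = 2.8379 − 2.2173 = +0.6206
Relative change = +0.6206 / 2.2173 × 100% = +28.0%
→ the slope increases when the point is added.

A high-leverage point only changes the slope if it is off the original line; here y = 59.16 is above the original trend, so the slope increases.
In practice: check such a point for data-entry or measurement error; investigate whether it comes from the same population as the rest of the sample.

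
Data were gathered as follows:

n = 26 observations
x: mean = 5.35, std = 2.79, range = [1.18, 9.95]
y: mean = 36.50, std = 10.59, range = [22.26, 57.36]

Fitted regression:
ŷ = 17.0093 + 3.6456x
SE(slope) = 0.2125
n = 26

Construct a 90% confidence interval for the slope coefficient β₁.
The 90% CI for β₁ is (3.2820, 4.0092)

Confidence interval for the slope:

The 90% CI for β₁ is: β̂₁ ± t*(α/2, n-2) × SE(β̂₁)

Step 1: Find critical t-value
- Confidence level = 0.9
- Degrees of freedom = n - 2 = 26 - 2 = 24
- t*(α/2, 24) = 1.7109

Step 2: Calculate margin of error
Margin = 1.7109 × 0.2125 = 0.3636

Step 3: Construct interval
CI = 3.6456 ± 0.3636
CI = (3.2820, 4.0092)

Interpretation: each one-unit increase in x is associated with a change in mean y of between 3.2820 and 4.0092, with 90% confidence.
Both endpoints are positive, so the data support a genuinely positive slope at this confidence level.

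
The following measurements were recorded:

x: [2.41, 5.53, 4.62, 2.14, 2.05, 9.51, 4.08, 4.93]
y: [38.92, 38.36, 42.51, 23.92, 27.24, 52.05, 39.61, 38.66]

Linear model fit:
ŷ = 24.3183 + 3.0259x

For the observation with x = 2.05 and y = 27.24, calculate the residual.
Residual = -3.2814

The residual is the difference between the actual value and the predicted value:

Residual = y - ŷ

Step 1: Calculate predicted value
ŷ = 24.3183 + 3.0259 × 2.05
ŷ = 30.5214

Step 2: Calculate residual
Residual = 27.24 - 30.5214
Residual = -3.2814

Sign check: y < ŷ, so the point is below the line and the fit overestimates here.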